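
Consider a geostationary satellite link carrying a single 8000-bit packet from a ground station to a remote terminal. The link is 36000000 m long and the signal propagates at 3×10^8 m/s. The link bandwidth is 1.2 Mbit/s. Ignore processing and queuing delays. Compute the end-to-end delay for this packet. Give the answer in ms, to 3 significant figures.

127 ms

Transmission delay = L/R = 8000 / 1200000 = 6.66667 ms.
Propagation delay = d/s = 36000000 m / 300000000 m/s = 120 ms.
Total = 127 ms.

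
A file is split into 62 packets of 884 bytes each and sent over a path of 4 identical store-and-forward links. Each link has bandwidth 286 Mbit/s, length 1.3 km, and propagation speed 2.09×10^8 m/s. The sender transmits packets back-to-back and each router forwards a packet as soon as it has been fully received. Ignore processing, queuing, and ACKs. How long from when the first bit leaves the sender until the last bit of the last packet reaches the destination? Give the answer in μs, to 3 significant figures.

Per-hop transmission t_tx = L/R = 7072/286000000 = 24.7273 μs.
Per-hop propagation t_prop = 1300/209000000 = 6.2201 μs.
Pipeline fill: first packet needs 4·t_tx to clear all hops; remaining 61 packets each add one t_tx.
Total = (4+62-1)·t_tx + 4·t_prop = 65·24.7273 + 4·6.2201 = 1630 μs.

1630 μs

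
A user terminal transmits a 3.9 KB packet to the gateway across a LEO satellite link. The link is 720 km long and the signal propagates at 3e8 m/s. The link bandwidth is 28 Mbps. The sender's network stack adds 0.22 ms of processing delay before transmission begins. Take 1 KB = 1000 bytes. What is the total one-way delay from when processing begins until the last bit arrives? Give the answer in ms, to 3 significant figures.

3.73 ms

L = 31200 bits.
Transmission delay = L/R = 31200 / 28000000 = 1.11429 ms.
Propagation delay = d/s = 720000 m / 300000000 m/s = 2.4 ms.
Plus processing delay 0.22 ms = 0.22 ms.
Total = 3.73 ms.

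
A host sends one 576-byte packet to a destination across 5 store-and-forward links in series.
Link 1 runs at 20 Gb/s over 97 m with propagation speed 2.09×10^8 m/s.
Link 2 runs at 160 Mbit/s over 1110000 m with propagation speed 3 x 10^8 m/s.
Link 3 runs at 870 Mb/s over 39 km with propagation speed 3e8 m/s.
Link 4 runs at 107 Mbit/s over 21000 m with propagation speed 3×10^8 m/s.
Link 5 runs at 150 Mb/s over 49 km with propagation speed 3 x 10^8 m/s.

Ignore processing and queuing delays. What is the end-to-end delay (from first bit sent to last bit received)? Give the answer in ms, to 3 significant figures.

4.17 ms

L = 576 × 8 = 4608 bits.
Transmission delays (L/R per hop): 0.0002304, 0.0288, 0.00529655, 0.0430654, 0.03072 ms; sum = 0.108112 ms.
Propagation delays (d/s per hop): 0.000464115, 3.7, 0.13, 0.07, 0.163333 ms; sum = 4.0638 ms.
End-to-end = 4.17 ms.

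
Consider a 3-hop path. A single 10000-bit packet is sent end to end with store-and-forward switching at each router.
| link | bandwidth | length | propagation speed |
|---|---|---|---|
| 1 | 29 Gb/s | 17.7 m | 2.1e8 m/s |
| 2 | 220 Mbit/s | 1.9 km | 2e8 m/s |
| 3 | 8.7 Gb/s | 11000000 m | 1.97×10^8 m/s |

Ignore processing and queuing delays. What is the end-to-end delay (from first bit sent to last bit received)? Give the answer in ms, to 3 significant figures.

Transmission delays (L/R per hop): 0.000344828, 0.0454545, 0.00114943 ms; sum = 0.0469488 ms.
Propagation delays (d/s per hop): 8.42857e-05, 0.0095, 55.8376 ms; sum = 55.8471 ms.
End-to-end = 55.9 ms.

55.9 ms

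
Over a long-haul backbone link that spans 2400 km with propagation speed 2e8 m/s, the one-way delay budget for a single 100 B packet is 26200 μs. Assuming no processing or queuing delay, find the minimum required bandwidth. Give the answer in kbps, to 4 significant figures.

56.34 kbps

L = 800 bits.
Propagation delay = 2400000 / 200000000 = 12000 μs.
Transmission budget = 26200 − 12000 = 14200 μs.
R ≥ L / t_tx = 800 bits / 0.0142 s = 56.34 kbps.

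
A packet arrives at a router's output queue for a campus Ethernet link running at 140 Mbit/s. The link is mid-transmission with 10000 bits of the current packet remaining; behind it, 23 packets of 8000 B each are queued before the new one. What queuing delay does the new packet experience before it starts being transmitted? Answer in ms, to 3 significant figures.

Each queued packet: L/R = 64000/140000000 = 0.457143 ms.
23 queued → 10.5143 ms.
Plus remaining 10000 bits of current packet: 0.0714286 ms.
Queuing delay = 10.6 ms.

10.6 ms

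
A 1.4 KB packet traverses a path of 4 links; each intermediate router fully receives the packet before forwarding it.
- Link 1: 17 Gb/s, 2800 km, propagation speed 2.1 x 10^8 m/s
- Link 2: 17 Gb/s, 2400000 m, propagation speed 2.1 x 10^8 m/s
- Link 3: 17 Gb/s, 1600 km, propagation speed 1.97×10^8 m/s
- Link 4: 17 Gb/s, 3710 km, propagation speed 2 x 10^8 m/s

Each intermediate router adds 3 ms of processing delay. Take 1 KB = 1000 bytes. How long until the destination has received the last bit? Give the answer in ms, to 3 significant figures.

L = 11200 bits.
Transmission delay per hop = L/R = 11200/17000000000 = 0.000658824 ms; 4 hops → 0.00263529 ms.
Propagation delays (d/s per hop): 13.3333, 11.4286, 8.12183, 18.55 ms; sum = 51.4337 ms.
Processing at 3 router(s): 3 × 3 ms = 9 ms.
End-to-end = 60.4 ms.

60.4 ms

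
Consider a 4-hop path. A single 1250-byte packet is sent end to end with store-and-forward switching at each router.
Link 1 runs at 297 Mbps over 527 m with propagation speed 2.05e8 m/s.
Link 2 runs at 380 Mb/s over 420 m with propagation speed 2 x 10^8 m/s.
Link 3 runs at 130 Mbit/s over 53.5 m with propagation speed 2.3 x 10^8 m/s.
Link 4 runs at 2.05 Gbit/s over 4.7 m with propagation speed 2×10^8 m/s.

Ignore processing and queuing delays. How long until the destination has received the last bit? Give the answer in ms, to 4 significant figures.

L = 1250 × 8 = 10000 bits.
Transmission delays (L/R per hop): 0.03367, 0.0263158, 0.0769231, 0.00487805 ms; sum = 0.141787 ms.
Propagation delays (d/s per hop): 0.00257073, 0.0021, 0.000232609, 2.35e-05 ms; sum = 0.00492684 ms.
End-to-end = 0.1467 ms.

0.1467 ms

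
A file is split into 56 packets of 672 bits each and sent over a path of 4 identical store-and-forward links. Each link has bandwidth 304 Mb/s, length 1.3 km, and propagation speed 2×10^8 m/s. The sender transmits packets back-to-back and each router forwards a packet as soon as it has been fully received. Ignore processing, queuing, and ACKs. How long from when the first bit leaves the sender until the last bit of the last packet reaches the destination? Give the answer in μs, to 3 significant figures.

Per-hop transmission t_tx = L/R = 672/304000000 = 2.21053 μs.
Per-hop propagation t_prop = 1300/200000000 = 6.5 μs.
Pipeline fill: first packet needs 4·t_tx to clear all hops; remaining 55 packets each add one t_tx.
Total = (4+56-1)·t_tx + 4·t_prop = 59·2.21053 + 4·6.5 = 156 μs.

156 μs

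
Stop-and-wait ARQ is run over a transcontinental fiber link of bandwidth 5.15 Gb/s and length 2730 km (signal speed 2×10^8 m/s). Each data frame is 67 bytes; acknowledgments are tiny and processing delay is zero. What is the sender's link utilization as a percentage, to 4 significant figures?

0.0003812 %

t_tx = L/R = 536/5150000000 = 1.04078e-07 s.
t_prop = 2730000/200000000 = 0.01365 s; RTT = 0.0273 s.
Cycle = t_tx + RTT = 0.0273001 s.
Utilization = t_tx / cycle = 1.04078e-07/0.0273001 = 0.0003812 %.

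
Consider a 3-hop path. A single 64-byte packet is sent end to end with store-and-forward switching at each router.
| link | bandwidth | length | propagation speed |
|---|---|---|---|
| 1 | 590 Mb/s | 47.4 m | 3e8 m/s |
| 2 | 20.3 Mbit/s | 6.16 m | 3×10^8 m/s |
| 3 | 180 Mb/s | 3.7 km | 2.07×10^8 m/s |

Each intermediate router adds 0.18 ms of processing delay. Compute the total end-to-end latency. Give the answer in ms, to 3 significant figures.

L = 64 × 8 = 512 bits.
Transmission delays (L/R per hop): 0.000867797, 0.0252217, 0.00284444 ms; sum = 0.0289339 ms.
Propagation delays (d/s per hop): 0.000158, 2.05333e-05, 0.0178744 ms; sum = 0.0180529 ms.
Processing at 2 router(s): 2 × 0.18 ms = 0.36 ms.
End-to-end = 0.407 ms.

0.407 ms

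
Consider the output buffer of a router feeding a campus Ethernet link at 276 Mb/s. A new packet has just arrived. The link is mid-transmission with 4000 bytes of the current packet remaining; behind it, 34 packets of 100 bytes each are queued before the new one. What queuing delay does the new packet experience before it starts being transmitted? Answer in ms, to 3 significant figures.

Each queued packet: L/R = 800/276000000 = 0.00289855 ms.
34 queued → 0.0985507 ms.
Plus remaining 32000 bits of current packet: 0.115942 ms.
Queuing delay = 0.214 ms.

0.214 ms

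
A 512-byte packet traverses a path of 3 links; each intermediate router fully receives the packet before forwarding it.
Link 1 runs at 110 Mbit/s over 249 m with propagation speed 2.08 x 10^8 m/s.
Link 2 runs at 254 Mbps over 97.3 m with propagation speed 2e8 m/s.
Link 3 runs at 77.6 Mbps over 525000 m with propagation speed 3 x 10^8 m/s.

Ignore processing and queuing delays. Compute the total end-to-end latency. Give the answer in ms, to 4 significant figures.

1.858 ms

L = 512 × 8 = 4096 bits.
Transmission delays (L/R per hop): 0.0372364, 0.016126, 0.0527835 ms; sum = 0.106146 ms.
Propagation delays (d/s per hop): 0.00119712, 0.0004865, 1.75 ms; sum = 1.75168 ms.
End-to-end = 1.858 ms.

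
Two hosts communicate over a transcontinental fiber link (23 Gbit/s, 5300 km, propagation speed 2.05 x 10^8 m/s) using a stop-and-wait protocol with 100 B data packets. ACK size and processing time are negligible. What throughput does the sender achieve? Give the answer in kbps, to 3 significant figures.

15.5 kbps

t_tx = L/R = 800/23000000000 = 3.47826e-08 s.
t_prop = 5300000/2.05e+08 = 0.0258537 s; RTT = 0.0517073 s.
Cycle = t_tx + RTT = 0.0517074 s.
Throughput = L / cycle = 800 / 0.0517074 = 15.5 kbps.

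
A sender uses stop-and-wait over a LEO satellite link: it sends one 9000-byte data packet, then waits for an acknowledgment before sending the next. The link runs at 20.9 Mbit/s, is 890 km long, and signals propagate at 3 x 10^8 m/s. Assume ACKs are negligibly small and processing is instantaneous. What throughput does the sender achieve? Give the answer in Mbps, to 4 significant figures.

t_tx = L/R = 72000/20900000 = 0.00344498 s.
t_prop = 890000/300000000 = 0.00296667 s; RTT = 0.00593333 s.
Cycle = t_tx + RTT = 0.00937831 s.
Throughput = L / cycle = 72000 / 0.00937831 = 7.677 Mbps.

7.677 Mbps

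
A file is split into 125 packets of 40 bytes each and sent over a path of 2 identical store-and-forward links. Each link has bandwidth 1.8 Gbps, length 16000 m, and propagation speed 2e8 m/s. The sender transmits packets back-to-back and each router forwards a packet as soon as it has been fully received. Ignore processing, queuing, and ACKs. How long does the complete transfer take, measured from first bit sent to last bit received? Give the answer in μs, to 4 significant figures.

182.4 μs

Per-hop transmission t_tx = L/R = 320/1800000000 = 0.177778 μs.
Per-hop propagation t_prop = 16000/200000000 = 80 μs.
Pipeline fill: first packet needs 2·t_tx to clear all hops; remaining 124 packets each add one t_tx.
Total = (2+125-1)·t_tx + 2·t_prop = 126·0.177778 + 2·80 = 182.4 μs.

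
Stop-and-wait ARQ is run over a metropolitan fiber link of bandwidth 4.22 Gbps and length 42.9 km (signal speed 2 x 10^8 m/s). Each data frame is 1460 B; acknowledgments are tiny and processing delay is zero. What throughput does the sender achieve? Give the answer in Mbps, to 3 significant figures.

t_tx = L/R = 11680/4.22e+09 = 2.76777e-06 s.
t_prop = 42900/200000000 = 0.0002145 s; RTT = 0.000429 s.
Cycle = t_tx + RTT = 0.000431768 s.
Throughput = L / cycle = 11680 / 0.000431768 = 27.1 Mbps.

27.1 Mbps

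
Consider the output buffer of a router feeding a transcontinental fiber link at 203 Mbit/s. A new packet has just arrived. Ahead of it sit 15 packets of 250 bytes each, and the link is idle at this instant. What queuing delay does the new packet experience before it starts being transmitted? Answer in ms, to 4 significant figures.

Each queued packet: L/R = 2000/203000000 = 0.00985222 ms.
15 queued → 0.147783 ms.
Queuing delay = 0.1478 ms.

0.1478 ms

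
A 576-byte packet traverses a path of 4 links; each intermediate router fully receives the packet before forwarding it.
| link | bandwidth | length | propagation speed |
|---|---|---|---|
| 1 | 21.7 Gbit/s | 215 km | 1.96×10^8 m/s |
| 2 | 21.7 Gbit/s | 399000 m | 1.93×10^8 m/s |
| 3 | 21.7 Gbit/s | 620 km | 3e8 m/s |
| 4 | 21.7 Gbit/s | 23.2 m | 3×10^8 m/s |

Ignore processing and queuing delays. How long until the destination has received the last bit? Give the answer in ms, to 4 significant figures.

L = 576 × 8 = 4608 bits.
Transmission delay per hop = L/R = 4608/21700000000 = 0.00021235 ms; 4 hops → 0.000849401 ms.
Propagation delays (d/s per hop): 1.09694, 2.06736, 2.06667, 7.73333e-05 ms; sum = 5.23104 ms.
End-to-end = 5.232 ms.

5.232 ms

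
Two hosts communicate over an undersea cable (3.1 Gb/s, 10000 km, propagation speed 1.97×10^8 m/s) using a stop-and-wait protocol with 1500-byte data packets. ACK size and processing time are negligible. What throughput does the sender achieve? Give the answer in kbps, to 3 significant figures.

t_tx = L/R = 12000/3100000000 = 3.87097e-06 s.
t_prop = 10000000/197000000 = 0.0507614 s; RTT = 0.101523 s.
Cycle = t_tx + RTT = 0.101527 s.
Throughput = L / cycle = 12000 / 0.101527 = 118 kbps.

118 kbps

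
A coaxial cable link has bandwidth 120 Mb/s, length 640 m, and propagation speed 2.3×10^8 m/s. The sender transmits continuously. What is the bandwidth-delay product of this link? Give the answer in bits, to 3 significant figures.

Propagation delay = 640 / 2.3e+08 = 2.78261e-06 s.
BDP = R × t_prop = 120000000 × 2.78261e-06 = 333.913 bits.

334 bits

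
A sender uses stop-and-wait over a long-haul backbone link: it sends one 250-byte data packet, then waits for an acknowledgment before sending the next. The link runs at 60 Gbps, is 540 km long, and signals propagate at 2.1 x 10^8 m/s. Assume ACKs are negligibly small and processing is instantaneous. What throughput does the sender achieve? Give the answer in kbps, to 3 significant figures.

389 kbps

t_tx = L/R = 2000/60000000000 = 3.33333e-08 s.
t_prop = 540000/210000000 = 0.00257143 s; RTT = 0.00514286 s.
Cycle = t_tx + RTT = 0.00514289 s.
Throughput = L / cycle = 2000 / 0.00514289 = 389 kbps.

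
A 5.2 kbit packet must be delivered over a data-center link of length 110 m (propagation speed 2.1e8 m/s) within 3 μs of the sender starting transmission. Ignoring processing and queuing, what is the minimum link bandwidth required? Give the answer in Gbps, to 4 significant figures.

2.100 Gbps

Propagation delay = 110 / 210000000 = 0.52381 μs.
Transmission budget = 3 − 0.52381 = 2.47619 μs.
R ≥ L / t_tx = 5200 bits / 2.47619e-06 s = 2.100 Gbps.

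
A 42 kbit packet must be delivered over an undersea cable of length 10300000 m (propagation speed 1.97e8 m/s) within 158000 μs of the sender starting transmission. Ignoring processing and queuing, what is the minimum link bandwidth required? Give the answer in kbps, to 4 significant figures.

Propagation delay = 10300000 / 197000000 = 52284.3 μs.
Transmission budget = 158000 − 52284.3 = 105716 μs.
R ≥ L / t_tx = 42000 bits / 0.105716 s = 397.3 kbps.

397.3 kbps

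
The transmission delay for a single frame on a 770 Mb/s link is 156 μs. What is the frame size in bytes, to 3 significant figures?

L = R × t_tx = 770000000 b/s × 0.000156 s = 120120 bits.
In bytes: 120120 / 8 = 15000 bytes.

15000 bytes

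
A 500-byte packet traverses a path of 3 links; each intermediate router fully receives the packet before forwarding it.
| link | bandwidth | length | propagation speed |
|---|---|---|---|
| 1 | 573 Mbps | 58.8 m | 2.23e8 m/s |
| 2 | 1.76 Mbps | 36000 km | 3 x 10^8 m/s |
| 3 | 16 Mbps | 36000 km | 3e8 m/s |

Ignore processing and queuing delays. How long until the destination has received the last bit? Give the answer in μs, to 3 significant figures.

243000 μs

L = 500 × 8 = 4000 bits.
Transmission delays (L/R per hop): 6.9808, 2272.73, 250 μs; sum = 2529.71 μs.
Propagation delays (d/s per hop): 0.263677, 120000, 120000 μs; sum = 240000 μs.
End-to-end = 243000 μs.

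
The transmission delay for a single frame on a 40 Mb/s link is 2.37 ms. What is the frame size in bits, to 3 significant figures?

94800 bits

L = R × t_tx = 40000000 b/s × 0.00237 s = 94800 bits.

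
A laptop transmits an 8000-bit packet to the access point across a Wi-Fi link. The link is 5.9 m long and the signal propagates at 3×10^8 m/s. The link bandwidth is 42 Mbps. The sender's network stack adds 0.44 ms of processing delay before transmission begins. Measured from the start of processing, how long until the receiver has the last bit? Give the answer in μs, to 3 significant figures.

630 μs

Transmission delay = L/R = 8000 / 42000000 = 190.476 μs.
Propagation delay = d/s = 5.9 m / 300000000 m/s = 0.0196667 μs.
Plus processing delay 0.44 ms = 440 μs.
Total = 630 μs.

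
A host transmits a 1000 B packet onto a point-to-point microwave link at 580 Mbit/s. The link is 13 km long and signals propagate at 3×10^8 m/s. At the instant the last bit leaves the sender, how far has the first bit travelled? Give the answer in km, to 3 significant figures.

4.14 km

t_tx = L/R = 8000/580000000 = 1.37931e-05 s.
Distance = s × t_tx = 300000000 × 1.37931e-05 = 4.14 km.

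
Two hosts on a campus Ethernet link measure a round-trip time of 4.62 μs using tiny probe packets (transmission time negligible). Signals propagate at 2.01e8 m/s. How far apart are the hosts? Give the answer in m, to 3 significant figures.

One-way propagation = RTT/2 = 2.31 μs.
d = s × t = 2.01e+08 × 2.31e-06 = 464 m.

464 m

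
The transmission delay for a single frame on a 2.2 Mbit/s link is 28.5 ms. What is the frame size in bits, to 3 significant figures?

62700 bits

L = R × t_tx = 2200000 b/s × 0.0285 s = 62700 bits.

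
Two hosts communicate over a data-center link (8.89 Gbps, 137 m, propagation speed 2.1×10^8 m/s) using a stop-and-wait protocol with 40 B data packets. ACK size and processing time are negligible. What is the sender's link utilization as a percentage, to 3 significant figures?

2.68 %

t_tx = L/R = 320/8890000000 = 3.59955e-08 s.
t_prop = 137/210000000 = 6.52381e-07 s; RTT = 1.30476e-06 s.
Cycle = t_tx + RTT = 1.34076e-06 s.
Utilization = t_tx / cycle = 3.59955e-08/1.34076e-06 = 2.68 %.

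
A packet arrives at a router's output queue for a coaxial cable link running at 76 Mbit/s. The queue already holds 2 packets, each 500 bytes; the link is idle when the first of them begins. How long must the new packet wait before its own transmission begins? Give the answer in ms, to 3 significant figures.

0.105 ms

Each queued packet: L/R = 4000/76000000 = 0.0526316 ms.
2 queued → 0.105263 ms.
Queuing delay = 0.105 ms.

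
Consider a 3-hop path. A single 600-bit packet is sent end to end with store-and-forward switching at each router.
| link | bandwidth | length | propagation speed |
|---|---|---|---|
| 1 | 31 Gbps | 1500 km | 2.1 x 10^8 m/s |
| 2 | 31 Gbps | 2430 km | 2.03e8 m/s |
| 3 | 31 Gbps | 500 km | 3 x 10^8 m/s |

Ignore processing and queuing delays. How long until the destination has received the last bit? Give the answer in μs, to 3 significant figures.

20800 μs

Transmission delay per hop = L/R = 600/31000000000 = 0.0193548 μs; 3 hops → 0.0580645 μs.
Propagation delays (d/s per hop): 7142.86, 11970.4, 1666.67 μs; sum = 20780 μs.
End-to-end = 20800 μs.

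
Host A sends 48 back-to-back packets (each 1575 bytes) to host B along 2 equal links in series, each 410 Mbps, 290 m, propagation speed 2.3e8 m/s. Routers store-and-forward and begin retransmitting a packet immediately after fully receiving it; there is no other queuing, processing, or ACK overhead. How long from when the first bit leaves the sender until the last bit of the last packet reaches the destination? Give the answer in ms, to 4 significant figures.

Per-hop transmission t_tx = L/R = 12600/410000000 = 0.0307317 ms.
Per-hop propagation t_prop = 290/2.3e+08 = 0.00126087 ms.
Pipeline fill: first packet needs 2·t_tx to clear all hops; remaining 47 packets each add one t_tx.
Total = (2+48-1)·t_tx + 2·t_prop = 49·0.0307317 + 2·0.00126087 = 1.508 ms.

1.508 ms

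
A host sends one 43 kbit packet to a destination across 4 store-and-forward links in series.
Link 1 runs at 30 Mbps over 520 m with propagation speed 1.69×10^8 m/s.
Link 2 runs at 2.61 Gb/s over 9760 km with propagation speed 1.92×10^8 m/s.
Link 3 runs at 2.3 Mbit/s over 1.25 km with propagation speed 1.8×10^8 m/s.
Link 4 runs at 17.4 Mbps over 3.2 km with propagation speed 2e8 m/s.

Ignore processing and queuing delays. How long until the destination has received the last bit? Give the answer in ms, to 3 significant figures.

L = 43000 bits.
Transmission delays (L/R per hop): 1.43333, 0.0164751, 18.6957, 2.47126 ms; sum = 22.6167 ms.
Propagation delays (d/s per hop): 0.00307692, 50.8333, 0.00694444, 0.016 ms; sum = 50.8594 ms.
End-to-end = 73.5 ms.

73.5 ms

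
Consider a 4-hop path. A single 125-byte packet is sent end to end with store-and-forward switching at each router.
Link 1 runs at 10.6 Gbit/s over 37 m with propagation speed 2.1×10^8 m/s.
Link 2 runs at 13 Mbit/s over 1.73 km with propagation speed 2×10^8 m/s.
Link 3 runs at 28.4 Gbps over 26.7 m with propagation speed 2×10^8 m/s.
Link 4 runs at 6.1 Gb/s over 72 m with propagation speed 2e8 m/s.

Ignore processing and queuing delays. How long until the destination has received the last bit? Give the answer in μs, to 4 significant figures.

L = 125 × 8 = 1000 bits.
Transmission delays (L/R per hop): 0.0943396, 76.9231, 0.0352113, 0.163934 μs; sum = 77.2166 μs.
Propagation delays (d/s per hop): 0.17619, 8.65, 0.1335, 0.36 μs; sum = 9.31969 μs.
End-to-end = 86.54 μs.

86.54 μs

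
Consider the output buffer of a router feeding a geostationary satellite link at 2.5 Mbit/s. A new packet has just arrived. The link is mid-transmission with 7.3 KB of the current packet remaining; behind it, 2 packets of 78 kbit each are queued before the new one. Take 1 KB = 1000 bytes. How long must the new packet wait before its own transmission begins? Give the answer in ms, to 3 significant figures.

Each queued packet: L/R = 78000/2500000 = 31.2 ms.
2 queued → 62.4 ms.
Plus remaining 58400 bits of current packet: 23.36 ms.
Queuing delay = 85.8 ms.

85.8 ms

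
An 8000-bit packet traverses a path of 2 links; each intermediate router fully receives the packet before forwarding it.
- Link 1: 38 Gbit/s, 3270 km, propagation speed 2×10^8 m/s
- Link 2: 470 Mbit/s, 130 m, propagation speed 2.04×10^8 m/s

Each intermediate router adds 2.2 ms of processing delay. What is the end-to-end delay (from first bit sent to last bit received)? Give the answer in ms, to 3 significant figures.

18.6 ms

Transmission delays (L/R per hop): 0.000210526, 0.0170213 ms; sum = 0.0172318 ms.
Propagation delays (d/s per hop): 16.35, 0.000637255 ms; sum = 16.3506 ms.
Processing at 1 router(s): 1 × 2.2 ms = 2.2 ms.
End-to-end = 18.6 ms.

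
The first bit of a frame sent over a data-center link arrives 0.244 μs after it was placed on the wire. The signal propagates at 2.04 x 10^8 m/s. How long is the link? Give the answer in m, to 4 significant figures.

d = s × t_prop = 204000000 × 2.44e-07 = 49.78 m.

49.78 m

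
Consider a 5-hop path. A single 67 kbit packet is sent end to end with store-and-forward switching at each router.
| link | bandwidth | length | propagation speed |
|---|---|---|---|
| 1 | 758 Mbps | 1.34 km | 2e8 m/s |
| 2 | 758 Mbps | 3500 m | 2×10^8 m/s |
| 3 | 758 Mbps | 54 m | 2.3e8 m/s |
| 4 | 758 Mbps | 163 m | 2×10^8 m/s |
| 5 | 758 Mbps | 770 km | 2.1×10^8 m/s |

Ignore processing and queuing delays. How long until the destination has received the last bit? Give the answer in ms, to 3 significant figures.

4.13 ms

L = 67000 bits.
Transmission delay per hop = L/R = 67000/758000000 = 0.0883905 ms; 5 hops → 0.441953 ms.
Propagation delays (d/s per hop): 0.0067, 0.0175, 0.000234783, 0.000815, 3.66667 ms; sum = 3.69192 ms.
End-to-end = 4.13 ms.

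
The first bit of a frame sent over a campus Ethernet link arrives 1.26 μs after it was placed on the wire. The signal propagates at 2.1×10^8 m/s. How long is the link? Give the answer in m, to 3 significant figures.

d = s × t_prop = 210000000 × 1.26e-06 = 265 m.

265 m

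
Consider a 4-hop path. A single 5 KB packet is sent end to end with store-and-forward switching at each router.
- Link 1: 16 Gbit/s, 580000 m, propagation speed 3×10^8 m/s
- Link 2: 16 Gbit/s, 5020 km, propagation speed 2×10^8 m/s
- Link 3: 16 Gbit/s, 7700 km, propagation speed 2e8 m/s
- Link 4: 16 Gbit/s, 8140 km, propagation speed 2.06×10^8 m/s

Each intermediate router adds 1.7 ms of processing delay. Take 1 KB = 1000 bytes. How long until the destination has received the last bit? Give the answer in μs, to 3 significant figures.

L = 40000 bits.
Transmission delay per hop = L/R = 40000/16000000000 = 2.5 μs; 4 hops → 10 μs.
Propagation delays (d/s per hop): 1933.33, 25100, 38500, 39514.6 μs; sum = 105048 μs.
Processing at 3 router(s): 3 × 1.7 ms = 5100 μs.
End-to-end = 110000 μs.

110000 μs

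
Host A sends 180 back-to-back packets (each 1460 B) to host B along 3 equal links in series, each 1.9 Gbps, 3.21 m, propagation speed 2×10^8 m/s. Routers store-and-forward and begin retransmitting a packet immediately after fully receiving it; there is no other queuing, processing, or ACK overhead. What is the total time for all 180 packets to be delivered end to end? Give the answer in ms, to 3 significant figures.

1.12 ms

Per-hop transmission t_tx = L/R = 11680/1900000000 = 0.00614737 ms.
Per-hop propagation t_prop = 3.21/200000000 = 1.605e-05 ms.
Pipeline fill: first packet needs 3·t_tx to clear all hops; remaining 179 packets each add one t_tx.
Total = (3+180-1)·t_tx + 3·t_prop = 182·0.00614737 + 3·1.605e-05 = 1.12 ms.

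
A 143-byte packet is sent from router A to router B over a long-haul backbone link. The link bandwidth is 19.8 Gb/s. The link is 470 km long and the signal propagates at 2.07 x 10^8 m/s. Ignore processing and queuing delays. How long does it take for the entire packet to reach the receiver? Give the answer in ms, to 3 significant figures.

2.27 ms

L = 143 × 8 = 1144 bits.
Transmission delay = L/R = 1144 / 19800000000 = 5.77778e-05 ms.
Propagation delay = d/s = 470000 m / 2.07e+08 m/s = 2.27053 ms.
Total = 2.27 ms.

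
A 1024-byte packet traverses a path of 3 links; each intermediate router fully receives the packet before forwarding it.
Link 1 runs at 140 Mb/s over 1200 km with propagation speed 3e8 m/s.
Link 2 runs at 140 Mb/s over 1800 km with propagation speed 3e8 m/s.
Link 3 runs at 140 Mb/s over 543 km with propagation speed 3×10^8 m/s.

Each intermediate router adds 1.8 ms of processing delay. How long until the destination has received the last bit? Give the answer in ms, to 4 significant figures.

15.59 ms

L = 1024 × 8 = 8192 bits.
Transmission delay per hop = L/R = 8192/140000000 = 0.0585143 ms; 3 hops → 0.175543 ms.
Propagation delays (d/s per hop): 4, 6, 1.81 ms; sum = 11.81 ms.
Processing at 2 router(s): 2 × 1.8 ms = 3.6 ms.
End-to-end = 15.59 ms.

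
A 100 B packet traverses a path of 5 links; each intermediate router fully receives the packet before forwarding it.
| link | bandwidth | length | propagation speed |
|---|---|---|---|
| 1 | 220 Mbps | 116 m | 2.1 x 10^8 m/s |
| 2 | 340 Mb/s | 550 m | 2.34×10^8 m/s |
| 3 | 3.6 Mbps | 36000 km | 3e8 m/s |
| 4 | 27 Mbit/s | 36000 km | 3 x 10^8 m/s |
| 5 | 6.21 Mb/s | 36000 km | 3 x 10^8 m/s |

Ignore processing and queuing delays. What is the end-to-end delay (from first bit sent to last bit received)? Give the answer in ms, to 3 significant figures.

360 ms

L = 100 × 8 = 800 bits.
Transmission delays (L/R per hop): 0.00363636, 0.00235294, 0.222222, 0.0296296, 0.128824 ms; sum = 0.386666 ms.
Propagation delays (d/s per hop): 0.000552381, 0.00235043, 120, 120, 120 ms; sum = 360.003 ms.
End-to-end = 360 ms.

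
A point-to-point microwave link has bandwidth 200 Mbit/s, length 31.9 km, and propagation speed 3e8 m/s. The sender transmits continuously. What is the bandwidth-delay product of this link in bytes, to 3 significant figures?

Propagation delay = 31900 / 300000000 = 0.000106333 s.
BDP = R × t_prop = 200000000 × 0.000106333 = 21266.7 bits.
In bytes: 21266.7/8 = 2660 bytes.

2660 bytes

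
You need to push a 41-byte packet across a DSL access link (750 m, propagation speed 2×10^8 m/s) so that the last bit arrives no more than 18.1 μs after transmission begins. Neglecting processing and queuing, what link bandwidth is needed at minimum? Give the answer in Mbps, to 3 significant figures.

L = 328 bits.
Propagation delay = 750 / 200000000 = 3.75 μs.
Transmission budget = 18.1 − 3.75 = 14.35 μs.
R ≥ L / t_tx = 328 bits / 1.435e-05 s = 22.9 Mbps.

22.9 Mbps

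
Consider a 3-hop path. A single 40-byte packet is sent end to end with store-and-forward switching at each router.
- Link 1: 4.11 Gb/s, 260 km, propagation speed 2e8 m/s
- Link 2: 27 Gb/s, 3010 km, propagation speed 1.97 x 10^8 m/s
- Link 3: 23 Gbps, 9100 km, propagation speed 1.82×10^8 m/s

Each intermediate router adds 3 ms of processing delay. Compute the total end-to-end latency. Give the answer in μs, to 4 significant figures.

72580 μs

L = 40 × 8 = 320 bits.
Transmission delays (L/R per hop): 0.0778589, 0.0118519, 0.013913 μs; sum = 0.103624 μs.
Propagation delays (d/s per hop): 1300, 15279.2, 50000 μs; sum = 66579.2 μs.
Processing at 2 router(s): 2 × 3 ms = 6000 μs.
End-to-end = 72580 μs.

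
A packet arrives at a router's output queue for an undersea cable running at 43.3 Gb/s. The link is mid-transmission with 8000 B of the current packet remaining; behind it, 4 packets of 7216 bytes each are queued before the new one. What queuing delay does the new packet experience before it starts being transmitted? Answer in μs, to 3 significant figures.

Each queued packet: L/R = 57728/43300000000 = 1.33321 μs.
4 queued → 5.33284 μs.
Plus remaining 64000 bits of current packet: 1.47806 μs.
Queuing delay = 6.81 μs.

6.81 μs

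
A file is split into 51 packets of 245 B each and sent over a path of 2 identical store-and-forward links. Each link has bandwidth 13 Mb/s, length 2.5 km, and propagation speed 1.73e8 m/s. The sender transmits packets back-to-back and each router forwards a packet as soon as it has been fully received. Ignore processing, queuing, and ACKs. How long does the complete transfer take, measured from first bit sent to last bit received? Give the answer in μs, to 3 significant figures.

Per-hop transmission t_tx = L/R = 1960/13000000 = 150.769 μs.
Per-hop propagation t_prop = 2500/173000000 = 14.4509 μs.
Pipeline fill: first packet needs 2·t_tx to clear all hops; remaining 50 packets each add one t_tx.
Total = (2+51-1)·t_tx + 2·t_prop = 52·150.769 + 2·14.4509 = 7870 μs.

7870 μs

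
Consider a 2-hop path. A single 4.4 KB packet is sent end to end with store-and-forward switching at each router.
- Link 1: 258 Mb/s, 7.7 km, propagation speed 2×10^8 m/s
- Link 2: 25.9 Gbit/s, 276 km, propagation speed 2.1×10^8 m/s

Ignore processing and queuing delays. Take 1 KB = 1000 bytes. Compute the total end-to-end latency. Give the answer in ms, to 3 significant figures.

L = 35200 bits.
Transmission delays (L/R per hop): 0.136434, 0.00135907 ms; sum = 0.137793 ms.
Propagation delays (d/s per hop): 0.0385, 1.31429 ms; sum = 1.35279 ms.
End-to-end = 1.49 ms.

1.49 ms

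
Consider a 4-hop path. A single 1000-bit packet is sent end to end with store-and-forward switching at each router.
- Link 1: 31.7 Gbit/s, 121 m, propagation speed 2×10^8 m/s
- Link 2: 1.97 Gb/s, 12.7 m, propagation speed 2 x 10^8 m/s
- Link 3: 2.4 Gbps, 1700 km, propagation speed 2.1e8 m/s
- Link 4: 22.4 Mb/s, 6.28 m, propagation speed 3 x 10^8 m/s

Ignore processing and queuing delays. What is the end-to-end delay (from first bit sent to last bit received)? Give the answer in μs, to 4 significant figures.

Transmission delays (L/R per hop): 0.0315457, 0.507614, 0.416667, 44.6429 μs; sum = 45.5987 μs.
Propagation delays (d/s per hop): 0.605, 0.0635, 8095.24, 0.0209333 μs; sum = 8095.93 μs.
End-to-end = 8142 μs.

8142 μs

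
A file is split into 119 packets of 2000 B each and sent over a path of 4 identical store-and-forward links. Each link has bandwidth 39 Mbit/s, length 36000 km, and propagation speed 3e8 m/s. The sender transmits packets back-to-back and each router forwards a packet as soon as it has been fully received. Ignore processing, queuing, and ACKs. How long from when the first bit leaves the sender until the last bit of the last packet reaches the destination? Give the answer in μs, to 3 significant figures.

530000 μs

Per-hop transmission t_tx = L/R = 16000/39000000 = 410.256 μs.
Per-hop propagation t_prop = 36000000/300000000 = 120000 μs.
Pipeline fill: first packet needs 4·t_tx to clear all hops; remaining 118 packets each add one t_tx.
Total = (4+119-1)·t_tx + 4·t_prop = 122·410.256 + 4·120000 = 530000 μs.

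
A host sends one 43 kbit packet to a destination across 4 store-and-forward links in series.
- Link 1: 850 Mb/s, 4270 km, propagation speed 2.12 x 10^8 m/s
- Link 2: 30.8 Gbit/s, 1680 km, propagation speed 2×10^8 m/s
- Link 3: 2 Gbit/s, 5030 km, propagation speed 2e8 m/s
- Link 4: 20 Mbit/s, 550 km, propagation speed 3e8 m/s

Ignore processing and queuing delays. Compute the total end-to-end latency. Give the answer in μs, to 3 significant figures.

L = 43000 bits.
Transmission delays (L/R per hop): 50.5882, 1.3961, 21.5, 2150 μs; sum = 2223.48 μs.
Propagation delays (d/s per hop): 20141.5, 8400, 25150, 1833.33 μs; sum = 55524.8 μs.
End-to-end = 57700 μs.

57700 μs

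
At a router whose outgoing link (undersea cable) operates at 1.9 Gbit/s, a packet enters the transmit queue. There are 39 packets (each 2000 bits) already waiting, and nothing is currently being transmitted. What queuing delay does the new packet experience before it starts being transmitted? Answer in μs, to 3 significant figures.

Each queued packet: L/R = 2000/1900000000 = 1.05263 μs.
39 queued → 41.0526 μs.
Queuing delay = 41.1 μs.

41.1 μs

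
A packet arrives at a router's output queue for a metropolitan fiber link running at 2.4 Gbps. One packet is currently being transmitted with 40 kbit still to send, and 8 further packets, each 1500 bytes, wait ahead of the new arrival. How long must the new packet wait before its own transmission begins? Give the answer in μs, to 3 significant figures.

Each queued packet: L/R = 12000/2400000000 = 5 μs.
8 queued → 40 μs.
Plus remaining 40000 bits of current packet: 16.6667 μs.
Queuing delay = 56.7 μs.

56.7 μs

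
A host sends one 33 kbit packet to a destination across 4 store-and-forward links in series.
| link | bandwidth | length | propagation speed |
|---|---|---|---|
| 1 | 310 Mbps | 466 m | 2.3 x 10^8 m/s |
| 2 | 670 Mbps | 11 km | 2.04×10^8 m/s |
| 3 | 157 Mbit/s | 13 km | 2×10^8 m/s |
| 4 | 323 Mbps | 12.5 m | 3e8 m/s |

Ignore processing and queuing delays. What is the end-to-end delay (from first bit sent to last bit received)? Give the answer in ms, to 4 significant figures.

0.5891 ms

L = 33000 bits.
Transmission delays (L/R per hop): 0.106452, 0.0492537, 0.210191, 0.102167 ms; sum = 0.468064 ms.
Propagation delays (d/s per hop): 0.00202609, 0.0539216, 0.065, 4.16667e-05 ms; sum = 0.120989 ms.
End-to-end = 0.5891 ms.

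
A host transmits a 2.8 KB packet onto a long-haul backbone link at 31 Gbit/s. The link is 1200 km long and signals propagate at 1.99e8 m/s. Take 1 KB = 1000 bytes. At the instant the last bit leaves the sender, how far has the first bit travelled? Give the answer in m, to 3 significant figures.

144 m

t_tx = L/R = 22400/31000000000 = 7.22581e-07 s.
Distance = s × t_tx = 199000000 × 7.22581e-07 = 144 m.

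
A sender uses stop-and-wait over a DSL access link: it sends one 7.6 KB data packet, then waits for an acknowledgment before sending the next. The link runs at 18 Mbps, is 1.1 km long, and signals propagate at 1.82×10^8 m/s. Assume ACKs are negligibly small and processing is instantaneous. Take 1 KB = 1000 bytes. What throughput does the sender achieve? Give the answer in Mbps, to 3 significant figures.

17.9 Mbps

t_tx = L/R = 60800/18000000 = 0.00337778 s.
t_prop = 1100/182000000 = 6.04396e-06 s; RTT = 1.20879e-05 s.
Cycle = t_tx + RTT = 0.00338987 s.
Throughput = L / cycle = 60800 / 0.00338987 = 17.9 Mbps.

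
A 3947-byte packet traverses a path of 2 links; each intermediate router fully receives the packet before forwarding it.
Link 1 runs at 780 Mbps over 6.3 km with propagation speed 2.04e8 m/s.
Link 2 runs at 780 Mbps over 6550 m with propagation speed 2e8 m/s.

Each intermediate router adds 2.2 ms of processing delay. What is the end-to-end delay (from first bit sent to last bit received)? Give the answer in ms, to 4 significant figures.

L = 3947 × 8 = 31576 bits.
Transmission delay per hop = L/R = 31576/780000000 = 0.0404821 ms; 2 hops → 0.0809641 ms.
Propagation delays (d/s per hop): 0.0308824, 0.03275 ms; sum = 0.0636324 ms.
Processing at 1 router(s): 1 × 2.2 ms = 2.2 ms.
End-to-end = 2.345 ms.

2.345 ms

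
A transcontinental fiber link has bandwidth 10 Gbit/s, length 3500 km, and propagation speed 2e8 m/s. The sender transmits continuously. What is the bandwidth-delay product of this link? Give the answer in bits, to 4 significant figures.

Propagation delay = 3500000 / 200000000 = 0.0175 s.
BDP = R × t_prop = 10000000000 × 0.0175 = 175000000 bits.

175000000 bits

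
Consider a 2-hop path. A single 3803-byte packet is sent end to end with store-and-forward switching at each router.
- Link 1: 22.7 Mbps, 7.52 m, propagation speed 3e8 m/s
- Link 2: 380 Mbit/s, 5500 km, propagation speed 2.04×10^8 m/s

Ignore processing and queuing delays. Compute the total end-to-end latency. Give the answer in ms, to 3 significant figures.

L = 3803 × 8 = 30424 bits.
Transmission delays (L/R per hop): 1.34026, 0.0800632 ms; sum = 1.42033 ms.
Propagation delays (d/s per hop): 2.50667e-05, 26.9608 ms; sum = 26.9608 ms.
End-to-end = 28.4 ms.

28.4 ms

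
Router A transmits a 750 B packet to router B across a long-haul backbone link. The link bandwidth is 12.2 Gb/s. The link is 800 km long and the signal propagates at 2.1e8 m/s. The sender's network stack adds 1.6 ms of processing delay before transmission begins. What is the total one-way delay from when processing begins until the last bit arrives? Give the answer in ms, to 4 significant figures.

L = 750 × 8 = 6000 bits.
Transmission delay = L/R = 6000 / 12200000000 = 0.000491803 ms.
Propagation delay = d/s = 800000 m / 210000000 m/s = 3.80952 ms.
Plus processing delay 1.6 ms = 1.6 ms.
Total = 5.410 ms.

5.410 ms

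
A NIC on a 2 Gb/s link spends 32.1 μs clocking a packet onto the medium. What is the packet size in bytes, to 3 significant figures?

L = R × t_tx = 2000000000 b/s × 3.21e-05 s = 64200 bits.
In bytes: 64200 / 8 = 8030 bytes.

8030 bytes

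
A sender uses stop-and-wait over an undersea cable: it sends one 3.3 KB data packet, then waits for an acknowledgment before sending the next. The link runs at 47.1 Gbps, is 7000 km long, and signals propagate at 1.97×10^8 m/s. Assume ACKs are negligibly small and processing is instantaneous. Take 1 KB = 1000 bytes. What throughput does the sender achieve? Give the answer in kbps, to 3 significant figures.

371 kbps

t_tx = L/R = 26400/47100000000 = 5.6051e-07 s.
t_prop = 7000000/197000000 = 0.035533 s; RTT = 0.071066 s.
Cycle = t_tx + RTT = 0.0710666 s.
Throughput = L / cycle = 26400 / 0.0710666 = 371 kbps.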